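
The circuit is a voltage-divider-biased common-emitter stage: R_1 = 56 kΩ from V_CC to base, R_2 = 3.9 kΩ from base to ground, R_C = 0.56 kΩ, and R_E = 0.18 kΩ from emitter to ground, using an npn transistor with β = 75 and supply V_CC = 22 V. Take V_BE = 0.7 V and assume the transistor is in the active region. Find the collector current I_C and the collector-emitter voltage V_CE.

Thevenize the base divider: V_Th = V_CC·R_2/(R_1+R_2) = 22×3.9/59.9 = 1.43 V, R_Th = R_1‖R_2 = 3.65 kΩ.
Base-emitter loop: V_Th = I_B·R_Th + V_BE + (β+1)I_B·R_E, so I_B = (1.43 − 0.7) / (3.65 + 76×0.18) = 0.0423 mA.
I_C = β·I_B = 75×0.0423 = 3.17 mA, and I_E = (β+1)I_B = 3.21 mA.
V_CE = V_CC − I_C·R_C − I_E·R_E = 22 − 3.17×0.56 − 3.21×0.18 = 19.6 V.
V_CE = 19.6 V > 0.2 V confirms active-region operation.

I_C ≈ 3.2 mA, V_CE ≈ 20 V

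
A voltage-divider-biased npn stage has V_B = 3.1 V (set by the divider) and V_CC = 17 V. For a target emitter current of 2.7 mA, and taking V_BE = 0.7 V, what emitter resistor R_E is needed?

V_E = V_B − V_BE = 3.1 − 0.7 = 2.4 V.
R_E = V_E / I_E = 2.4 / 2.7 = 0.889 kΩ.

R_E ≈ 0.89 kΩ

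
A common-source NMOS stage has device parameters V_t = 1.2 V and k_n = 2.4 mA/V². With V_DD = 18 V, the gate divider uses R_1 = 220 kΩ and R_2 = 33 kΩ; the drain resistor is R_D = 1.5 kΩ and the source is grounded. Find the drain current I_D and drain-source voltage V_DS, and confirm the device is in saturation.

I_D ≈ 1.6 mA, V_DS ≈ 16 V

V_G = V_DD·R_2/(R_1+R_2) = 18×33/253 = 2.35 V. With the source grounded, V_GS = V_G = 2.35 V.
Assume saturation: I_D = (k_n/2)(V_GS − V_t)² = (2.4/2)×(2.35 − 1.2)² = 1.2×1.15² = 1.58 mA.
V_DS = V_DD − I_D·R_D = 18 − 1.58×1.5 = 15.6 V.
Saturation requires V_DS ≥ V_GS − V_t = 1.15 V; 15.6 ≥ 1.15 ✓.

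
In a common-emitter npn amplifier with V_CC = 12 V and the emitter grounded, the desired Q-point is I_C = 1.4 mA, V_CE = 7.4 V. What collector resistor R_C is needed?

R_C ≈ 3.3 kΩ

Collector loop: V_CC = I_C·R_C + V_CE.
R_C = (V_CC − V_CE)/I_C = (12 − 7.4)/1.4 = 3.29 kΩ.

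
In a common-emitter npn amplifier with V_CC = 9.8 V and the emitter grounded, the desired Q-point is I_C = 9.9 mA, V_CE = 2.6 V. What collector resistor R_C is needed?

Collector loop: V_CC = I_C·R_C + V_CE.
R_C = (V_CC − V_CE)/I_C = (9.8 − 2.6)/9.9 = 0.727 kΩ.

R_C ≈ 0.73 kΩ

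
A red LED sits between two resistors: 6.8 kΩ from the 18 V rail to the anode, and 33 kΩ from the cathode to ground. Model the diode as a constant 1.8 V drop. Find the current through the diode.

I ≈ 0.41 mA

The two resistors are in series with the diode, so KVL gives 18 = I·6.8 + 1.8 + I·33.
I = (18 − 1.8) / (6.8 + 33) kΩ = 16.2 / 39.8 = 0.407 mA.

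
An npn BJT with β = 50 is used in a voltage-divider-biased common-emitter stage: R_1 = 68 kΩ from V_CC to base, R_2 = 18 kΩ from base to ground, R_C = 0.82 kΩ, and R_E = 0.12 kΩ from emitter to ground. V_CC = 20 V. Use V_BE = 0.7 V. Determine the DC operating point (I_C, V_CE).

I_C ≈ 8.6 mA, V_CE ≈ 12 V

Thevenize the base divider: V_Th = V_CC·R_2/(R_1+R_2) = 20×18/86 = 4.19 V, R_Th = R_1‖R_2 = 14.2 kΩ.
Base-emitter loop: V_Th = I_B·R_Th + V_BE + (β+1)I_B·R_E, so I_B = (4.19 − 0.7) / (14.2 + 51×0.12) = 0.171 mA.
I_C = β·I_B = 50×0.171 = 8.56 mA, and I_E = (β+1)I_B = 8.74 mA.
V_CE = V_CC − I_C·R_C − I_E·R_E = 20 − 8.56×0.82 − 8.74×0.12 = 11.9 V.
V_CE = 11.9 V > 0.2 V confirms active-region operation.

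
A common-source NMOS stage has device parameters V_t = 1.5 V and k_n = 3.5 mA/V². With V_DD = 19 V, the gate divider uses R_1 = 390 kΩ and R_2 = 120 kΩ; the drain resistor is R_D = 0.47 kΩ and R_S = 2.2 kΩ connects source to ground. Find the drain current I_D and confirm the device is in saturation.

I_D ≈ 1 mA

V_G = V_DD·R_2/(R_1+R_2) = 19×120/510 = 4.47 V.
Assume saturation: I_D = (k_n/2)(V_GS − V_t)² with V_GS = V_G − I_D·R_S = 4.47 − 2.2·I_D.
Substituting gives 8.47·I_D² − 23.9·I_D + 15.4 = 0, with roots I_D = 1.01 or 1.81 mA.
The root I_D = 1.81 mA gives V_GS = 0.482 V ≤ V_t, so take I_D = 1.01 mA.
Then V_GS = 2.26 V and V_DS = V_DD − I_D(R_D+R_S) = 19 − 1.01×2.67 = 16.3 V.
Saturation requires V_DS ≥ V_GS − V_t = 0.758 V; 16.3 ≥ 0.758 ✓.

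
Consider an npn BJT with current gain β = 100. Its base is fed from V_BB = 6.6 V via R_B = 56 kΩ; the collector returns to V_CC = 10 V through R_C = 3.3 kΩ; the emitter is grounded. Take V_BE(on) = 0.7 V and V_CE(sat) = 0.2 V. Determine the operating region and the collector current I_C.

saturation; I_C ≈ 3 mA

Assume active: I_B = (6.6 − 0.7)/56 = 0.105 mA, giving I_C = β·I_B = 10.5 mA.
But then V_CE = 10 − 10.5×3.3 = -24.8 V < V_CE(sat) = 0.2 V — impossible in the active region.
So the transistor is saturated. With V_CE = 0.2 V, I_C = (V_CC − 0.2)/R_C = 9.8/3.3 = 2.97 mA.
Check: β·I_B = 10.5 mA > I_C = 2.97 mA, confirming saturation.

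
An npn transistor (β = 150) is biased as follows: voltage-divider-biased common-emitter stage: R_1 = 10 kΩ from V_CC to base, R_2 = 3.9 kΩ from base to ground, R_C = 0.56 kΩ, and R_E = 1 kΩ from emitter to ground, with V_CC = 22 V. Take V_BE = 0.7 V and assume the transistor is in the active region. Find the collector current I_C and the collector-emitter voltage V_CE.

I_C ≈ 5.3 mA, V_CE ≈ 14 V

Thevenize the base divider: V_Th = V_CC·R_2/(R_1+R_2) = 22×3.9/13.9 = 6.17 V, R_Th = R_1‖R_2 = 2.81 kΩ.
Base-emitter loop: V_Th = I_B·R_Th + V_BE + (β+1)I_B·R_E, so I_B = (6.17 − 0.7) / (2.81 + 151×1) = 0.0356 mA.
I_C = β·I_B = 150×0.0356 = 5.34 mA, and I_E = (β+1)I_B = 5.37 mA.
V_CE = V_CC − I_C·R_C − I_E·R_E = 22 − 5.34×0.56 − 5.37×1 = 13.6 V.
V_CE = 13.6 V > 0.2 V confirms active-region operation.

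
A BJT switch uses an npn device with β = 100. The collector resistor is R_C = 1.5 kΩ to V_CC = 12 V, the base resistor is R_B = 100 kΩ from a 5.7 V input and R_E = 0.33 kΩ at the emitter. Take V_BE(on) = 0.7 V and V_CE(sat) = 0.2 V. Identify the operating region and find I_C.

Assume active. Base-emitter loop: I_B = (V_BB − V_BE)/(R_B + (β+1)R_E) = (5.7 − 0.7)/(100 + 101×0.33) = 0.0375 mA.
I_C = β·I_B = 100×0.0375 = 3.75 mA.
V_CE = V_CC − I_C·R_C − I_E·R_E = 12 − 3.75×1.5 − 3.79×0.33 = 5.12 V > V_CE(sat), so the active-region assumption holds.

active; I_C ≈ 3.8 mA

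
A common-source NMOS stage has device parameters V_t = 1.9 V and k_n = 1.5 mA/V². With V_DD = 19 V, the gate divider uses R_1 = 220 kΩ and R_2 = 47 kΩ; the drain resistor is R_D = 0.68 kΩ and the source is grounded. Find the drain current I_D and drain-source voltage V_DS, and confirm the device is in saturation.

I_D ≈ 1.6 mA, V_DS ≈ 18 V

V_G = V_DD·R_2/(R_1+R_2) = 19×47/267 = 3.34 V. With the source grounded, V_GS = V_G = 3.34 V.
Assume saturation: I_D = (k_n/2)(V_GS − V_t)² = (1.5/2)×(3.34 − 1.9)² = 0.75×1.44² = 1.57 mA.
V_DS = V_DD − I_D·R_D = 19 − 1.57×0.68 = 17.9 V.
Saturation requires V_DS ≥ V_GS − V_t = 1.44 V; 17.9 ≥ 1.44 ✓.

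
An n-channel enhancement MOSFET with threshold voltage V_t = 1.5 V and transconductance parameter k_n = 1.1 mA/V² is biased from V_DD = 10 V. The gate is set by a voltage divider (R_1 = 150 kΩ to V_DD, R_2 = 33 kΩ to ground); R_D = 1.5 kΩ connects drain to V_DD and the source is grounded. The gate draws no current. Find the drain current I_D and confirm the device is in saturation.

V_G = V_DD·R_2/(R_1+R_2) = 10×33/183 = 1.8 V. With the source grounded, V_GS = V_G = 1.8 V.
Assume saturation: I_D = (k_n/2)(V_GS − V_t)² = (1.1/2)×(1.8 − 1.5)² = 0.55×0.303² = 0.0506 mA.
V_DS = V_DD − I_D·R_D = 10 − 0.0506×1.5 = 9.92 V.
Saturation requires V_DS ≥ V_GS − V_t = 0.303 V; 9.92 ≥ 0.303 ✓.

I_D ≈ 0.051 mA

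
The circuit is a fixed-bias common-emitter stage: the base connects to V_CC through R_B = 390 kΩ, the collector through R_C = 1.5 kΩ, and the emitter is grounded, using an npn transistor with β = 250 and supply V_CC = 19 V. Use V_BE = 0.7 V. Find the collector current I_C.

Base loop: V_CC = I_B·R_B + V_BE, so I_B = (19 − 0.7)/390 kΩ = 0.0469 mA.
In the active region I_C = β·I_B = 250 × 0.0469 = 11.7 mA.
Collector loop: V_CE = V_CC − I_C·R_C = 19 − 11.7×1.5 = 1.4 V.
Since V_CE = 1.4 V > V_CE(sat) ≈ 0.2 V, the transistor is in the active region as assumed.

I_C ≈ 12 mA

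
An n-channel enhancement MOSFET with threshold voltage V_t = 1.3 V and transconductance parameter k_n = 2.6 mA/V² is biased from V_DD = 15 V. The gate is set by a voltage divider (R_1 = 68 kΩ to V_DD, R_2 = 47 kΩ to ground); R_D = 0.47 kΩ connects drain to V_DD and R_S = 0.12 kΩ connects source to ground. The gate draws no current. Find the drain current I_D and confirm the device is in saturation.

V_G = V_DD·R_2/(R_1+R_2) = 15×47/115 = 6.13 V.
Assume saturation: I_D = (k_n/2)(V_GS − V_t)² with V_GS = V_G − I_D·R_S = 6.13 − 0.12·I_D.
Substituting gives 0.0187·I_D² − 2.51·I_D + 30.3 = 0, with roots I_D = 13.4 or 120 mA.
The root I_D = 120 mA gives V_GS = -8.33 V ≤ V_t, so take I_D = 13.4 mA.
Then V_GS = 4.52 V and V_DS = V_DD − I_D(R_D+R_S) = 15 − 13.4×0.59 = 7.06 V.
Saturation requires V_DS ≥ V_GS − V_t = 3.22 V; 7.06 ≥ 3.22 ✓.

I_D ≈ 13 mA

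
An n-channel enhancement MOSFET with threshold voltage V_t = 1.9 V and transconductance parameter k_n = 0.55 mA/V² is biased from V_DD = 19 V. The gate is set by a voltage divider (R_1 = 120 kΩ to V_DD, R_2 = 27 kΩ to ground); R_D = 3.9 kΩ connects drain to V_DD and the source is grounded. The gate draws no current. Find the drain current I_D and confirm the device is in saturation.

I_D ≈ 0.7 mA

V_G = V_DD·R_2/(R_1+R_2) = 19×27/147 = 3.49 V. With the source grounded, V_GS = V_G = 3.49 V.
Assume saturation: I_D = (k_n/2)(V_GS − V_t)² = (0.55/2)×(3.49 − 1.9)² = 0.275×1.59² = 0.695 mA.
V_DS = V_DD − I_D·R_D = 19 − 0.695×3.9 = 16.3 V.
Saturation requires V_DS ≥ V_GS − V_t = 1.59 V; 16.3 ≥ 1.59 ✓.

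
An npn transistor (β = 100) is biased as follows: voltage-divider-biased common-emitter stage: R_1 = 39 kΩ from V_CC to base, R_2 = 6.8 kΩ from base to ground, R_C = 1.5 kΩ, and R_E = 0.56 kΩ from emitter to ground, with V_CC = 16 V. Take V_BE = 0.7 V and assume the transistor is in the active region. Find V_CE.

V_CE ≈ 10 V

Thevenize the base divider: V_Th = V_CC·R_2/(R_1+R_2) = 16×6.8/45.8 = 2.38 V, R_Th = R_1‖R_2 = 5.79 kΩ.
Base-emitter loop: V_Th = I_B·R_Th + V_BE + (β+1)I_B·R_E, so I_B = (2.38 − 0.7) / (5.79 + 101×0.56) = 0.0269 mA.
I_C = β·I_B = 100×0.0269 = 2.69 mA, and I_E = (β+1)I_B = 2.71 mA.
V_CE = V_CC − I_C·R_C − I_E·R_E = 16 − 2.69×1.5 − 2.71×0.56 = 10.4 V.
V_CE = 10.4 V > 0.2 V confirms active-region operation.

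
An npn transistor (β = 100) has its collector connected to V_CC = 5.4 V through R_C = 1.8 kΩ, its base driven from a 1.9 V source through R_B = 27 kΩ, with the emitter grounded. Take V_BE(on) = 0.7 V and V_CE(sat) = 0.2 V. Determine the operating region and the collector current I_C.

saturation; I_C ≈ 2.9 mA

Assume active: I_B = (1.9 − 0.7)/27 = 0.0444 mA, giving I_C = β·I_B = 4.44 mA.
But then V_CE = 5.4 − 4.44×1.8 = -2.6 V < V_CE(sat) = 0.2 V — impossible in the active region.
So the transistor is saturated. With V_CE = 0.2 V, I_C = (V_CC − 0.2)/R_C = 5.2/1.8 = 2.89 mA.
Check: β·I_B = 4.44 mA > I_C = 2.89 mA, confirming saturation.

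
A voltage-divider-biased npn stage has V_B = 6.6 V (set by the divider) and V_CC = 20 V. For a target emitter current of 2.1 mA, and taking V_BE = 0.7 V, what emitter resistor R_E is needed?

R_E ≈ 2.8 kΩ

V_E = V_B − V_BE = 6.6 − 0.7 = 5.9 V.
R_E = V_E / I_E = 5.9 / 2.1 = 2.81 kΩ.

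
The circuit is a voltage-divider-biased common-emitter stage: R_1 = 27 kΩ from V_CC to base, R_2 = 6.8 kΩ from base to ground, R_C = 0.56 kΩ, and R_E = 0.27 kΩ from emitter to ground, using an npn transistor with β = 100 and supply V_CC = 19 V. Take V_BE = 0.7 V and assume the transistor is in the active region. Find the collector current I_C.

Thevenize the base divider: V_Th = V_CC·R_2/(R_1+R_2) = 19×6.8/33.8 = 3.82 V, R_Th = R_1‖R_2 = 5.43 kΩ.
Base-emitter loop: V_Th = I_B·R_Th + V_BE + (β+1)I_B·R_E, so I_B = (3.82 − 0.7) / (5.43 + 101×0.27) = 0.0955 mA.
I_C = β·I_B = 100×0.0955 = 9.55 mA, and I_E = (β+1)I_B = 9.64 mA.
V_CE = V_CC − I_C·R_C − I_E·R_E = 19 − 9.55×0.56 − 9.64×0.27 = 11 V.
V_CE = 11 V > 0.2 V confirms active-region operation.

I_C ≈ 9.5 mA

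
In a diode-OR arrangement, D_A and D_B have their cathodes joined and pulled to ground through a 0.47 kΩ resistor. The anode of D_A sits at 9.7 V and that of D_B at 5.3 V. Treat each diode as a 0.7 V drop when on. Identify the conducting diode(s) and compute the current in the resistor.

Only D_A conducts; I_R ≈ 19 mA

Assume both conduct. Then node N would need to be at both 9.7−0.7 = 9 V and 5.3−0.7 = 4.6 V, which is impossible.
Assume only D_A conducts: V_N = 9.7 − 0.7 = 9 V, so I_R = 9/0.47 = 19.1 mA.
Check D_B: its anode-to-cathode voltage is 5.3 − 9 = -3.7 V < 0.7 V, so it is off. The assumption is consistent.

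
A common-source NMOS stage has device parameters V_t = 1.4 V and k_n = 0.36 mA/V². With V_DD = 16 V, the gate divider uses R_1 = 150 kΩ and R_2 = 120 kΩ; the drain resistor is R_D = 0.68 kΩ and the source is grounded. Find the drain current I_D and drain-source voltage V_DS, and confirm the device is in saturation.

V_G = V_DD·R_2/(R_1+R_2) = 16×120/270 = 7.11 V. With the source grounded, V_GS = V_G = 7.11 V.
Assume saturation: I_D = (k_n/2)(V_GS − V_t)² = (0.36/2)×(7.11 − 1.4)² = 0.18×5.71² = 5.87 mA.
V_DS = V_DD − I_D·R_D = 16 − 5.87×0.68 = 12 V.
Saturation requires V_DS ≥ V_GS − V_t = 5.71 V; 12 ≥ 5.71 ✓.

I_D ≈ 5.9 mA, V_DS ≈ 12 V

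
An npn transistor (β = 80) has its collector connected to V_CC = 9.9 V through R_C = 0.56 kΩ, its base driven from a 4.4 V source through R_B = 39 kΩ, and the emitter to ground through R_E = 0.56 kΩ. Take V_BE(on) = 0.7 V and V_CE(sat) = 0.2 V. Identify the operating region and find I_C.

active; I_C ≈ 3.5 mA

Assume active. Base-emitter loop: I_B = (V_BB − V_BE)/(R_B + (β+1)R_E) = (4.4 − 0.7)/(39 + 81×0.56) = 0.0439 mA.
I_C = β·I_B = 80×0.0439 = 3.51 mA.
V_CE = V_CC − I_C·R_C − I_E·R_E = 9.9 − 3.51×0.56 − 3.55×0.56 = 5.95 V > V_CE(sat), so the active-region assumption holds.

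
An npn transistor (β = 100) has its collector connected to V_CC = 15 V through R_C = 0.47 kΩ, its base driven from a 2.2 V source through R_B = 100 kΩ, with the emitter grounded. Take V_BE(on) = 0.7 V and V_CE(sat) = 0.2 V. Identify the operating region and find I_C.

active; I_C ≈ 1.5 mA

Assume active. Base-emitter loop: I_B = (V_BB − V_BE)/R_B = (2.2 − 0.7)/100 = 0.015 mA.
I_C = β·I_B = 100×0.015 = 1.5 mA.
V_CE = V_CC − I_C·R_C = 15 − 1.5×0.47 = 14.3 V > V_CE(sat), so the active-region assumption holds.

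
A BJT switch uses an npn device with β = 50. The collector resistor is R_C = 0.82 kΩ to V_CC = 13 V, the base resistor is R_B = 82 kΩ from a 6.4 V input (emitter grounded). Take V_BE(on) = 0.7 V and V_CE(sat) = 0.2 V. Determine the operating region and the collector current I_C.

Assume active. Base-emitter loop: I_B = (V_BB − V_BE)/R_B = (6.4 − 0.7)/82 = 0.0695 mA.
I_C = β·I_B = 50×0.0695 = 3.48 mA.
V_CE = V_CC − I_C·R_C = 13 − 3.48×0.82 = 10.2 V > V_CE(sat), so the active-region assumption holds.

active; I_C ≈ 3.5 mA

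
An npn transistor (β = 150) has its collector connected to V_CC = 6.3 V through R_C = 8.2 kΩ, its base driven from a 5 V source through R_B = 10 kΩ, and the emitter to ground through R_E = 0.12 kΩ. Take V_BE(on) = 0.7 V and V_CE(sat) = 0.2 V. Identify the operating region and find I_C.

Assume active: I_B = (5 − 0.7)/(10 + 151×0.12) = 0.153 mA, I_C = β·I_B = 22.9 mA.
Then V_CE = 6.3 − 22.9×8.2 − 23.1×0.12 = -185 V < 0.2 V — the active assumption fails.
Re-solve with V_CE = 0.2 V. KCL at the emitter: V_E/R_E = (V_BB−0.7−V_E)/R_B + (V_CC−0.2−V_E)/R_C, giving V_E = 0.137 V.
I_C = (V_CC − 0.2 − V_E)/R_C = (6.1 − 0.137)/8.2 = 0.727 mA.
Check: I_B = (4.3 − 0.137)/10 = 0.416 mA, and β·I_B = 62.4 mA > I_C, confirming saturation.

saturation; I_C ≈ 0.73 mA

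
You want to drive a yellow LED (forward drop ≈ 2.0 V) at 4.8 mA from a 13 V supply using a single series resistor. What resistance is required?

The resistor drops V_S − V_D = 13 − 2.0 = 11 V at 4.8 mA.
R = 11 V / 4.8 mA = 2.29 kΩ.

R ≈ 2.3 kΩ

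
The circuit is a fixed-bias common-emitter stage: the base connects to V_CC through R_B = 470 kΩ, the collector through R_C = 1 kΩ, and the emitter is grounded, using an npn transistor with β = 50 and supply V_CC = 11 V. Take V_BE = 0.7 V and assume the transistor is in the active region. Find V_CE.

V_CE ≈ 9.9 V

Base loop: V_CC = I_B·R_B + V_BE, so I_B = (11 − 0.7)/470 kΩ = 0.0219 mA.
In the active region I_C = β·I_B = 50 × 0.0219 = 1.1 mA.
Collector loop: V_CE = V_CC − I_C·R_C = 11 − 1.1×1 = 9.9 V.
Since V_CE = 9.9 V > V_CE(sat) ≈ 0.2 V, the transistor is in the active region as assumed.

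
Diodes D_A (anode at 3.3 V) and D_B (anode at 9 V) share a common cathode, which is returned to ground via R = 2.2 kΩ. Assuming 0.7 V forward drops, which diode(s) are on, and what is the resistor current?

Assume both conduct. Then node N would need to be at both 3.3−0.7 = 2.6 V and 9−0.7 = 8.3 V, which is impossible.
Assume only D_B conducts: V_N = 9 − 0.7 = 8.3 V, so I_R = 8.3/2.2 = 3.77 mA.
Check D_A: its anode-to-cathode voltage is 3.3 − 8.3 = -5 V < 0.7 V, so it is off. The assumption is consistent.

Only D_B conducts; I_R ≈ 3.8 mA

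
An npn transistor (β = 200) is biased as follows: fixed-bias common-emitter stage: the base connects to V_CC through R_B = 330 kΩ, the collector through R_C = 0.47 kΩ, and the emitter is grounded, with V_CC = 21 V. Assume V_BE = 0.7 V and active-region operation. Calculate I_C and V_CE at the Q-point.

Base loop: V_CC = I_B·R_B + V_BE, so I_B = (21 − 0.7)/330 kΩ = 0.0615 mA.
In the active region I_C = β·I_B = 200 × 0.0615 = 12.3 mA.
Collector loop: V_CE = V_CC − I_C·R_C = 21 − 12.3×0.47 = 15.2 V.
Since V_CE = 15.2 V > V_CE(sat) ≈ 0.2 V, the transistor is in the active region as assumed.

I_C ≈ 12 mA, V_CE ≈ 15 V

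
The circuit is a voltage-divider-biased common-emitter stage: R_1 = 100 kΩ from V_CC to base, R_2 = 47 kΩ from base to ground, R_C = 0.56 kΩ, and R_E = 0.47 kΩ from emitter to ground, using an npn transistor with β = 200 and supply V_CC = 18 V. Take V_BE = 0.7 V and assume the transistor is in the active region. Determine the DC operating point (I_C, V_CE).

I_C ≈ 8 mA, V_CE ≈ 9.7 V

Thevenize the base divider: V_Th = V_CC·R_2/(R_1+R_2) = 18×47/147 = 5.76 V, R_Th = R_1‖R_2 = 32 kΩ.
Base-emitter loop: V_Th = I_B·R_Th + V_BE + (β+1)I_B·R_E, so I_B = (5.76 − 0.7) / (32 + 201×0.47) = 0.04 mA.
I_C = β·I_B = 200×0.04 = 8 mA, and I_E = (β+1)I_B = 8.04 mA.
V_CE = V_CC − I_C·R_C − I_E·R_E = 18 − 8×0.56 − 8.04×0.47 = 9.75 V.
V_CE = 9.75 V > 0.2 V confirms active-region operation.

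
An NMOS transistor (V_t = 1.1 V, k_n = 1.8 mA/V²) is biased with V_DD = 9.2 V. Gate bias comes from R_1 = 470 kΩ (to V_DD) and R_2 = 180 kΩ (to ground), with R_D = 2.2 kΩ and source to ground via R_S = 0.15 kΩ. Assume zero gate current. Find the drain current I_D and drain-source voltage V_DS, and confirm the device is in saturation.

V_G = V_DD·R_2/(R_1+R_2) = 9.2×180/650 = 2.55 V.
Assume saturation: I_D = (k_n/2)(V_GS − V_t)² with V_GS = V_G − I_D·R_S = 2.55 − 0.15·I_D.
Substituting gives 0.0203·I_D² − 1.39·I_D + 1.89 = 0, with roots I_D = 1.38 or 67.3 mA.
The root I_D = 67.3 mA gives V_GS = -7.55 V ≤ V_t, so take I_D = 1.38 mA.
Then V_GS = 2.34 V and V_DS = V_DD − I_D(R_D+R_S) = 9.2 − 1.38×2.35 = 5.95 V.
Saturation requires V_DS ≥ V_GS − V_t = 1.24 V; 5.95 ≥ 1.24 ✓.

I_D ≈ 1.4 mA, V_DS ≈ 5.9 V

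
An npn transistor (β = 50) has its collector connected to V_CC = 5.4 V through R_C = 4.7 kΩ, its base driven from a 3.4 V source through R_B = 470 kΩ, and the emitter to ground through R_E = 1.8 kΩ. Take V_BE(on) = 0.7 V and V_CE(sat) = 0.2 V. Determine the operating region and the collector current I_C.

active; I_C ≈ 0.24 mA

Assume active. Base-emitter loop: I_B = (V_BB − V_BE)/(R_B + (β+1)R_E) = (3.4 − 0.7)/(470 + 51×1.8) = 0.00481 mA.
I_C = β·I_B = 50×0.00481 = 0.24 mA.
V_CE = V_CC − I_C·R_C − I_E·R_E = 5.4 − 0.24×4.7 − 0.245×1.8 = 3.83 V > V_CE(sat), so the active-region assumption holds.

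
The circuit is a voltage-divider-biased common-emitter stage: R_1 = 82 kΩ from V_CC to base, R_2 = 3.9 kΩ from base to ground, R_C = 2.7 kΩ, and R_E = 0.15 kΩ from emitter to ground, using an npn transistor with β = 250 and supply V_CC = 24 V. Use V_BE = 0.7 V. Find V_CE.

Thevenize the base divider: V_Th = V_CC·R_2/(R_1+R_2) = 24×3.9/85.9 = 1.09 V, R_Th = R_1‖R_2 = 3.72 kΩ.
Base-emitter loop: V_Th = I_B·R_Th + V_BE + (β+1)I_B·R_E, so I_B = (1.09 − 0.7) / (3.72 + 251×0.15) = 0.00942 mA.
I_C = β·I_B = 250×0.00942 = 2.35 mA, and I_E = (β+1)I_B = 2.36 mA.
V_CE = V_CC − I_C·R_C − I_E·R_E = 24 − 2.35×2.7 − 2.36×0.15 = 17.3 V.
V_CE = 17.3 V > 0.2 V confirms active-region operation.

V_CE ≈ 17 V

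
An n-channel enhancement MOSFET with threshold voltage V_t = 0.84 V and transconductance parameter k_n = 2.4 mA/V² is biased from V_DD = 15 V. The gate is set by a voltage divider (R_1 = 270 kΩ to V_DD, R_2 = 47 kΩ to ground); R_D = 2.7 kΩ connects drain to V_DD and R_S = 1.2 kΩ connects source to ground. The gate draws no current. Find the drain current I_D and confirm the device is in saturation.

I_D ≈ 0.58 mA

V_G = V_DD·R_2/(R_1+R_2) = 15×47/317 = 2.22 V.
Assume saturation: I_D = (k_n/2)(V_GS − V_t)² with V_GS = V_G − I_D·R_S = 2.22 − 1.2·I_D.
Substituting gives 1.73·I_D² − 4.99·I_D + 2.3 = 0, with roots I_D = 0.576 or 2.31 mA.
The root I_D = 2.31 mA gives V_GS = -0.547 V ≤ V_t, so take I_D = 0.576 mA.
Then V_GS = 1.53 V and V_DS = V_DD − I_D(R_D+R_S) = 15 − 0.576×3.9 = 12.8 V.
Saturation requires V_DS ≥ V_GS − V_t = 0.693 V; 12.8 ≥ 0.693 ✓.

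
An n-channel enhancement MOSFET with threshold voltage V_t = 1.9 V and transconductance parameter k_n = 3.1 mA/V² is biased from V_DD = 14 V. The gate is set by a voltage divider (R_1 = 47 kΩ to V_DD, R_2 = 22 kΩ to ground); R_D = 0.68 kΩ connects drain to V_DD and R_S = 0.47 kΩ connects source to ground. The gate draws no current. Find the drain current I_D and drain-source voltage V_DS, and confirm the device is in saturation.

V_G = V_DD·R_2/(R_1+R_2) = 14×22/69 = 4.46 V.
Assume saturation: I_D = (k_n/2)(V_GS − V_t)² with V_GS = V_G − I_D·R_S = 4.46 − 0.47·I_D.
Substituting gives 0.342·I_D² − 4.74·I_D + 10.2 = 0, with roots I_D = 2.66 or 11.2 mA.
The root I_D = 11.2 mA gives V_GS = -0.784 V ≤ V_t, so take I_D = 2.66 mA.
Then V_GS = 3.21 V and V_DS = V_DD − I_D(R_D+R_S) = 14 − 2.66×1.15 = 10.9 V.
Saturation requires V_DS ≥ V_GS − V_t = 1.31 V; 10.9 ≥ 1.31 ✓.

I_D ≈ 2.7 mA, V_DS ≈ 11 V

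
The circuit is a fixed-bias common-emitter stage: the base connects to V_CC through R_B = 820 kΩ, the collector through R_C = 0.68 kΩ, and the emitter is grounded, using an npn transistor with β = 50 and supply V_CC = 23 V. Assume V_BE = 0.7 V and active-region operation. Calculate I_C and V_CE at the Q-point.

I_C ≈ 1.4 mA, V_CE ≈ 22 V

Base loop: V_CC = I_B·R_B + V_BE, so I_B = (23 − 0.7)/820 kΩ = 0.0272 mA.
In the active region I_C = β·I_B = 50 × 0.0272 = 1.36 mA.
Collector loop: V_CE = V_CC − I_C·R_C = 23 − 1.36×0.68 = 22.1 V.
Since V_CE = 22.1 V > V_CE(sat) ≈ 0.2 V, the transistor is in the active region as assumed.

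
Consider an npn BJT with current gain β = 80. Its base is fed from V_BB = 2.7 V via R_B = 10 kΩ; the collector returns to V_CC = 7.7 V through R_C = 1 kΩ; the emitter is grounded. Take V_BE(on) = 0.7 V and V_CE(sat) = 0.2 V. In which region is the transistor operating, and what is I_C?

saturation; I_C ≈ 7.5 mA

Assume active: I_B = (2.7 − 0.7)/10 = 0.2 mA, giving I_C = β·I_B = 16 mA.
But then V_CE = 7.7 − 16×1 = -8.3 V < V_CE(sat) = 0.2 V — impossible in the active region.
So the transistor is saturated. With V_CE = 0.2 V, I_C = (V_CC − 0.2)/R_C = 7.5/1 = 7.5 mA.
Check: β·I_B = 16 mA > I_C = 7.5 mA, confirming saturation.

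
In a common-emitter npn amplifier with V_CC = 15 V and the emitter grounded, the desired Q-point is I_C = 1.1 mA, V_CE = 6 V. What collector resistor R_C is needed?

Collector loop: V_CC = I_C·R_C + V_CE.
R_C = (V_CC − V_CE)/I_C = (15 − 6)/1.1 = 8.18 kΩ.

R_C ≈ 8.2 kΩ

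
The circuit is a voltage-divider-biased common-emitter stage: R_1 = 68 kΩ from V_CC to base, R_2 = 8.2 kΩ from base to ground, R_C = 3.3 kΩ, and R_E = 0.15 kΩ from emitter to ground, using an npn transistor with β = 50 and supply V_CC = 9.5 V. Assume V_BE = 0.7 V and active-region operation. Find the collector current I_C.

I_C ≈ 1.1 mA

Thevenize the base divider: V_Th = V_CC·R_2/(R_1+R_2) = 9.5×8.2/76.2 = 1.02 V, R_Th = R_1‖R_2 = 7.32 kΩ.
Base-emitter loop: V_Th = I_B·R_Th + V_BE + (β+1)I_B·R_E, so I_B = (1.02 − 0.7) / (7.32 + 51×0.15) = 0.0215 mA.
I_C = β·I_B = 50×0.0215 = 1.08 mA, and I_E = (β+1)I_B = 1.1 mA.
V_CE = V_CC − I_C·R_C − I_E·R_E = 9.5 − 1.08×3.3 − 1.1×0.15 = 5.78 V.
V_CE = 5.78 V > 0.2 V confirms active-region operation.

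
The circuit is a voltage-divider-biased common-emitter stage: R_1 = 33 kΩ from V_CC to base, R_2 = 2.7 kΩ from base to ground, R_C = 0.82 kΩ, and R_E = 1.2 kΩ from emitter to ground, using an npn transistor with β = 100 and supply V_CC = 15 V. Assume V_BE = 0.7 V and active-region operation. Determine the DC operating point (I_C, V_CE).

Thevenize the base divider: V_Th = V_CC·R_2/(R_1+R_2) = 15×2.7/35.7 = 1.13 V, R_Th = R_1‖R_2 = 2.5 kΩ.
Base-emitter loop: V_Th = I_B·R_Th + V_BE + (β+1)I_B·R_E, so I_B = (1.13 − 0.7) / (2.5 + 101×1.2) = 0.00351 mA.
I_C = β·I_B = 100×0.00351 = 0.351 mA, and I_E = (β+1)I_B = 0.355 mA.
V_CE = V_CC − I_C·R_C − I_E·R_E = 15 − 0.351×0.82 − 0.355×1.2 = 14.3 V.
V_CE = 14.3 V > 0.2 V confirms active-region operation.

I_C ≈ 0.35 mA, V_CE ≈ 14 V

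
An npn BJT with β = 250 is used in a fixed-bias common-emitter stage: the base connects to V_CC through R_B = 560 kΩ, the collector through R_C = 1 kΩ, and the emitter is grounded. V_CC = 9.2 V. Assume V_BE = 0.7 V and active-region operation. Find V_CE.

Base loop: V_CC = I_B·R_B + V_BE, so I_B = (9.2 − 0.7)/560 kΩ = 0.0152 mA.
In the active region I_C = β·I_B = 250 × 0.0152 = 3.79 mA.
Collector loop: V_CE = V_CC − I_C·R_C = 9.2 − 3.79×1 = 5.41 V.
Since V_CE = 5.41 V > V_CE(sat) ≈ 0.2 V, the transistor is in the active region as assumed.

V_CE ≈ 5.4 V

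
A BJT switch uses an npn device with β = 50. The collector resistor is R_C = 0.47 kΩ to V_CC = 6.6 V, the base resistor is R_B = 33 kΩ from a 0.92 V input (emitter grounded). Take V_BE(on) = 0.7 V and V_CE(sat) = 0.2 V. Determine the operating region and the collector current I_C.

active; I_C ≈ 0.33 mA

Assume active. Base-emitter loop: I_B = (V_BB − V_BE)/R_B = (0.92 − 0.7)/33 = 0.00667 mA.
I_C = β·I_B = 50×0.00667 = 0.333 mA.
V_CE = V_CC − I_C·R_C = 6.6 − 0.333×0.47 = 6.44 V > V_CE(sat), so the active-region assumption holds.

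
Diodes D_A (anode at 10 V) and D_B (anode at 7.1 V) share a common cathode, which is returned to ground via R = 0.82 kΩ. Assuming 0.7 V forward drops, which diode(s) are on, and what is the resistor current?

Only D_A conducts; I_R ≈ 11 mA

Assume both conduct. Then node N would need to be at both 10−0.7 = 9.3 V and 7.1−0.7 = 6.4 V, which is impossible.
Assume only D_A conducts: V_N = 10 − 0.7 = 9.3 V, so I_R = 9.3/0.82 = 11.3 mA.
Check D_B: its anode-to-cathode voltage is 7.1 − 9.3 = -2.2 V < 0.7 V, so it is off. The assumption is consistent.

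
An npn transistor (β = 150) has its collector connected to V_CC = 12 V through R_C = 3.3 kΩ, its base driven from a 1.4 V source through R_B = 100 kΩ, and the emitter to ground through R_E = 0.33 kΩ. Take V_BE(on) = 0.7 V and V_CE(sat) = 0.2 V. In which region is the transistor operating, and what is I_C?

Assume active. Base-emitter loop: I_B = (V_BB − V_BE)/(R_B + (β+1)R_E) = (1.4 − 0.7)/(100 + 151×0.33) = 0.00467 mA.
I_C = β·I_B = 150×0.00467 = 0.701 mA.
V_CE = V_CC − I_C·R_C − I_E·R_E = 12 − 0.701×3.3 − 0.705×0.33 = 9.45 V > V_CE(sat), so the active-region assumption holds.

active; I_C ≈ 0.7 mA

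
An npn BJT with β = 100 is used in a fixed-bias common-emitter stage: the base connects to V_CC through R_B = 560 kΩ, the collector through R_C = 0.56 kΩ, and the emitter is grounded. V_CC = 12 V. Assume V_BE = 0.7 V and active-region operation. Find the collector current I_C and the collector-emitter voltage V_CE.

I_C ≈ 2 mA, V_CE ≈ 11 V

Base loop: V_CC = I_B·R_B + V_BE, so I_B = (12 − 0.7)/560 kΩ = 0.0202 mA.
In the active region I_C = β·I_B = 100 × 0.0202 = 2.02 mA.
Collector loop: V_CE = V_CC − I_C·R_C = 12 − 2.02×0.56 = 10.9 V.
Since V_CE = 10.9 V > V_CE(sat) ≈ 0.2 V, the transistor is in the active region as assumed.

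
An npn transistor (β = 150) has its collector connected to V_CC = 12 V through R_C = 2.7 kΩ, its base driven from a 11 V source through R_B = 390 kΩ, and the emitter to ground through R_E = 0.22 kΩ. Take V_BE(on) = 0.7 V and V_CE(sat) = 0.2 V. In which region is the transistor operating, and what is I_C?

active; I_C ≈ 3.7 mA

Assume active. Base-emitter loop: I_B = (V_BB − V_BE)/(R_B + (β+1)R_E) = (11 − 0.7)/(390 + 151×0.22) = 0.0243 mA.
I_C = β·I_B = 150×0.0243 = 3.65 mA.
V_CE = V_CC − I_C·R_C − I_E·R_E = 12 − 3.65×2.7 − 3.67×0.22 = 1.33 V > V_CE(sat), so the active-region assumption holds.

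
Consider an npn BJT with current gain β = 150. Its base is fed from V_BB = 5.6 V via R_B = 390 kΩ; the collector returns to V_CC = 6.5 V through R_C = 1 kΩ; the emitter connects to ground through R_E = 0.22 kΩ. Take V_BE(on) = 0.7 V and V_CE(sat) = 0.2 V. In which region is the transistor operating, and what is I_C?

active; I_C ≈ 1.7 mA

Assume active. Base-emitter loop: I_B = (V_BB − V_BE)/(R_B + (β+1)R_E) = (5.6 − 0.7)/(390 + 151×0.22) = 0.0116 mA.
I_C = β·I_B = 150×0.0116 = 1.74 mA.
V_CE = V_CC − I_C·R_C − I_E·R_E = 6.5 − 1.74×1 − 1.75×0.22 = 4.38 V > V_CE(sat), so the active-region assumption holds.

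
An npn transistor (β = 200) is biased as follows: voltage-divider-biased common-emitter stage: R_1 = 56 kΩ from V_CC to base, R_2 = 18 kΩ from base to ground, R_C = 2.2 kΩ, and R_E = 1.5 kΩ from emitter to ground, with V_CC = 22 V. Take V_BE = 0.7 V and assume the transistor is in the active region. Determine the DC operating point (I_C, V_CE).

Thevenize the base divider: V_Th = V_CC·R_2/(R_1+R_2) = 22×18/74 = 5.35 V, R_Th = R_1‖R_2 = 13.6 kΩ.
Base-emitter loop: V_Th = I_B·R_Th + V_BE + (β+1)I_B·R_E, so I_B = (5.35 − 0.7) / (13.6 + 201×1.5) = 0.0148 mA.
I_C = β·I_B = 200×0.0148 = 2.95 mA, and I_E = (β+1)I_B = 2.97 mA.
V_CE = V_CC − I_C·R_C − I_E·R_E = 22 − 2.95×2.2 − 2.97×1.5 = 11.1 V.
V_CE = 11.1 V > 0.2 V confirms active-region operation.

I_C ≈ 3 mA, V_CE ≈ 11 V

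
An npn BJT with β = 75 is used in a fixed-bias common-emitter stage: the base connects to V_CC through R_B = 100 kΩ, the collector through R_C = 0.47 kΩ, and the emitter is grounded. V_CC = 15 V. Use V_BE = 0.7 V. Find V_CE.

Base loop: V_CC = I_B·R_B + V_BE, so I_B = (15 − 0.7)/100 kΩ = 0.143 mA.
In the active region I_C = β·I_B = 75 × 0.143 = 10.7 mA.
Collector loop: V_CE = V_CC − I_C·R_C = 15 − 10.7×0.47 = 9.96 V.
Since V_CE = 9.96 V > V_CE(sat) ≈ 0.2 V, the transistor is in the active region as assumed.

V_CE ≈ 10 V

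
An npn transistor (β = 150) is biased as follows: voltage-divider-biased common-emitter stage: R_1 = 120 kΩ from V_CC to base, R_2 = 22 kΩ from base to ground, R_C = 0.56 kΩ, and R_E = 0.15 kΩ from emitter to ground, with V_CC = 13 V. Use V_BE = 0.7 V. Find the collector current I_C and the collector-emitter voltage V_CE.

I_C ≈ 4.8 mA, V_CE ≈ 9.6 V

Thevenize the base divider: V_Th = V_CC·R_2/(R_1+R_2) = 13×22/142 = 2.01 V, R_Th = R_1‖R_2 = 18.6 kΩ.
Base-emitter loop: V_Th = I_B·R_Th + V_BE + (β+1)I_B·R_E, so I_B = (2.01 − 0.7) / (18.6 + 151×0.15) = 0.0319 mA.
I_C = β·I_B = 150×0.0319 = 4.78 mA, and I_E = (β+1)I_B = 4.81 mA.
V_CE = V_CC − I_C·R_C − I_E·R_E = 13 − 4.78×0.56 − 4.81×0.15 = 9.6 V.
V_CE = 9.6 V > 0.2 V confirms active-region operation.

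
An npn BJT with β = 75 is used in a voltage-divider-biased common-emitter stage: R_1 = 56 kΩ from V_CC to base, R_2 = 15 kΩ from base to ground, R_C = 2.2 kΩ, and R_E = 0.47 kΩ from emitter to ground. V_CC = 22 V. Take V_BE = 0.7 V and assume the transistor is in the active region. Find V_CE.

Thevenize the base divider: V_Th = V_CC·R_2/(R_1+R_2) = 22×15/71 = 4.65 V, R_Th = R_1‖R_2 = 11.8 kΩ.
Base-emitter loop: V_Th = I_B·R_Th + V_BE + (β+1)I_B·R_E, so I_B = (4.65 − 0.7) / (11.8 + 76×0.47) = 0.083 mA.
I_C = β·I_B = 75×0.083 = 6.23 mA, and I_E = (β+1)I_B = 6.31 mA.
V_CE = V_CC − I_C·R_C − I_E·R_E = 22 − 6.23×2.2 − 6.31×0.47 = 5.34 V.
V_CE = 5.34 V > 0.2 V confirms active-region operation.

V_CE ≈ 5.3 V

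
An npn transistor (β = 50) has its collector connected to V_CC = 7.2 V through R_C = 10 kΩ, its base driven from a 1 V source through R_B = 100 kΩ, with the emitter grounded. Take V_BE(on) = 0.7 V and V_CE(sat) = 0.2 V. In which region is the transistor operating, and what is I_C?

active; I_C ≈ 0.15 mA

Assume active. Base-emitter loop: I_B = (V_BB − V_BE)/R_B = (1 − 0.7)/100 = 0.003 mA.
I_C = β·I_B = 50×0.003 = 0.15 mA.
V_CE = V_CC − I_C·R_C = 7.2 − 0.15×10 = 5.7 V > V_CE(sat), so the active-region assumption holds.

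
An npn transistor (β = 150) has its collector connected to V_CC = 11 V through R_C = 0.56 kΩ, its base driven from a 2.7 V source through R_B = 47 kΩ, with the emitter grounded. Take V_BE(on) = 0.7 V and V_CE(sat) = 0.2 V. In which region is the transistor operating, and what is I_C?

Assume active. Base-emitter loop: I_B = (V_BB − V_BE)/R_B = (2.7 − 0.7)/47 = 0.0426 mA.
I_C = β·I_B = 150×0.0426 = 6.38 mA.
V_CE = V_CC − I_C·R_C = 11 − 6.38×0.56 = 7.43 V > V_CE(sat), so the active-region assumption holds.

active; I_C ≈ 6.4 mA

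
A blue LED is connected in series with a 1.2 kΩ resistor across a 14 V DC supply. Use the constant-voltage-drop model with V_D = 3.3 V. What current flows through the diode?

I ≈ 8.9 mA

KVL around the loop: 14 = V_D + I·R = 3.3 + I × 1.2 kΩ.
So I = (14 − 3.3) / 1.2 kΩ = 10.7 / 1.2 = 8.92 mA.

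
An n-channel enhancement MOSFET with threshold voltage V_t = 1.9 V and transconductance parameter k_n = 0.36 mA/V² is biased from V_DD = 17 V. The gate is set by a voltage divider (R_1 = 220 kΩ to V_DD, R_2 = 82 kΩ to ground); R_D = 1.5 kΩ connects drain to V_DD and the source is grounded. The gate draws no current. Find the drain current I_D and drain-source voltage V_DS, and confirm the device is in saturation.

I_D ≈ 1.3 mA, V_DS ≈ 15 V

V_G = V_DD·R_2/(R_1+R_2) = 17×82/302 = 4.62 V. With the source grounded, V_GS = V_G = 4.62 V.
Assume saturation: I_D = (k_n/2)(V_GS − V_t)² = (0.36/2)×(4.62 − 1.9)² = 0.18×2.72² = 1.33 mA.
V_DS = V_DD − I_D·R_D = 17 − 1.33×1.5 = 15 V.
Saturation requires V_DS ≥ V_GS − V_t = 2.72 V; 15 ≥ 2.72 ✓.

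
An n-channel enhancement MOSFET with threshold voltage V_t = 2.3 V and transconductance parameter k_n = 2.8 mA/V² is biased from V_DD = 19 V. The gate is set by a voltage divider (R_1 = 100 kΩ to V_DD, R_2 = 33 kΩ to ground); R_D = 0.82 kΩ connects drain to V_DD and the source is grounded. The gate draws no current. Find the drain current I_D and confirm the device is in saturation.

V_G = V_DD·R_2/(R_1+R_2) = 19×33/133 = 4.71 V. With the source grounded, V_GS = V_G = 4.71 V.
Assume saturation: I_D = (k_n/2)(V_GS − V_t)² = (2.8/2)×(4.71 − 2.3)² = 1.4×2.41² = 8.16 mA.
V_DS = V_DD − I_D·R_D = 19 − 8.16×0.82 = 12.3 V.
Saturation requires V_DS ≥ V_GS − V_t = 2.41 V; 12.3 ≥ 2.41 ✓.

I_D ≈ 8.2 mA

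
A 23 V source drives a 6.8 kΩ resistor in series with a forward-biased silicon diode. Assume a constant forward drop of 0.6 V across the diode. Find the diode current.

KVL around the loop: 23 = V_D + I·R = 0.6 + I × 6.8 kΩ.
So I = (23 − 0.6) / 6.8 kΩ = 22.4 / 6.8 = 3.29 mA.

I ≈ 3.3 mA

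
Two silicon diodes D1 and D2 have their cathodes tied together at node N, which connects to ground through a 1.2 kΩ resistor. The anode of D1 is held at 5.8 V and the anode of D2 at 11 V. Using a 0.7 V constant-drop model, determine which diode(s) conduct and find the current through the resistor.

Assume both conduct. Then node N would need to be at both 5.8−0.7 = 5.1 V and 11−0.7 = 10.3 V, which is impossible.
Assume only D2 conducts: V_N = 11 − 0.7 = 10.3 V, so I_R = 10.3/1.2 = 8.58 mA.
Check D1: its anode-to-cathode voltage is 5.8 − 10.3 = -4.5 V < 0.7 V, so it is off. The assumption is consistent.

Only D2 conducts; I_R ≈ 8.6 mA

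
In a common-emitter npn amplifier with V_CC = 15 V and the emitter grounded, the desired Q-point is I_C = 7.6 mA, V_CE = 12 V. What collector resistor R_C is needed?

R_C ≈ 0.39 kΩ

Collector loop: V_CC = I_C·R_C + V_CE.
R_C = (V_CC − V_CE)/I_C = (15 − 12)/7.6 = 0.395 kΩ.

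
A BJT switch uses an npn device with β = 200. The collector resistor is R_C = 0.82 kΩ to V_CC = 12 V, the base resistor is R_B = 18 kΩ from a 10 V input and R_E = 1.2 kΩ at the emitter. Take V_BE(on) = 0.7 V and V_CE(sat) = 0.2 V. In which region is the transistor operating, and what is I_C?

saturation; I_C ≈ 5.8 mA

Assume active: I_B = (10 − 0.7)/(18 + 201×1.2) = 0.0359 mA, I_C = β·I_B = 7.18 mA.
Then V_CE = 12 − 7.18×0.82 − 7.21×1.2 = -2.54 V < 0.2 V — the active assumption fails.
Re-solve with V_CE = 0.2 V. KCL at the emitter: V_E/R_E = (V_BB−0.7−V_E)/R_B + (V_CC−0.2−V_E)/R_C, giving V_E = 7.07 V.
I_C = (V_CC − 0.2 − V_E)/R_C = (11.8 − 7.07)/0.82 = 5.77 mA.
Check: I_B = (9.3 − 7.07)/18 = 0.124 mA, and β·I_B = 24.8 mA > I_C, confirming saturation.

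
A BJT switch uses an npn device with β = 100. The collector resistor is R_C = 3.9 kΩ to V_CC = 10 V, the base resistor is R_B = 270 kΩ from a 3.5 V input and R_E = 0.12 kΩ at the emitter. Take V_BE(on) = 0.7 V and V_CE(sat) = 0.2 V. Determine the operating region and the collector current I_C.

Assume active. Base-emitter loop: I_B = (V_BB − V_BE)/(R_B + (β+1)R_E) = (3.5 − 0.7)/(270 + 101×0.12) = 0.00992 mA.
I_C = β·I_B = 100×0.00992 = 0.992 mA.
V_CE = V_CC − I_C·R_C − I_E·R_E = 10 − 0.992×3.9 − 1×0.12 = 6.01 V > V_CE(sat), so the active-region assumption holds.

active; I_C ≈ 0.99 mA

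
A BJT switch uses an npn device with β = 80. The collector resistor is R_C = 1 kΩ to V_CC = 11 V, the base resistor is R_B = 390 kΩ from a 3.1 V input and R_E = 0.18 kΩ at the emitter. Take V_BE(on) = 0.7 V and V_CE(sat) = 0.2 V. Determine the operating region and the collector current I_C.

active; I_C ≈ 0.47 mA

Assume active. Base-emitter loop: I_B = (V_BB − V_BE)/(R_B + (β+1)R_E) = (3.1 − 0.7)/(390 + 81×0.18) = 0.00593 mA.
I_C = β·I_B = 80×0.00593 = 0.475 mA.
V_CE = V_CC − I_C·R_C − I_E·R_E = 11 − 0.475×1 − 0.48×0.18 = 10.4 V > V_CE(sat), so the active-region assumption holds.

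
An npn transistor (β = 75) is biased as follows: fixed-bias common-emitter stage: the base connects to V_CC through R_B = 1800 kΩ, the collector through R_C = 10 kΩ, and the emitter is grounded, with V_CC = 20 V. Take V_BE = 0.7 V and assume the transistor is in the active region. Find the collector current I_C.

Base loop: V_CC = I_B·R_B + V_BE, so I_B = (20 − 0.7)/1800 kΩ = 0.0107 mA.
In the active region I_C = β·I_B = 75 × 0.0107 = 0.804 mA.
Collector loop: V_CE = V_CC − I_C·R_C = 20 − 0.804×10 = 12 V.
Since V_CE = 12 V > V_CE(sat) ≈ 0.2 V, the transistor is in the active region as assumed.

I_C ≈ 0.8 mA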